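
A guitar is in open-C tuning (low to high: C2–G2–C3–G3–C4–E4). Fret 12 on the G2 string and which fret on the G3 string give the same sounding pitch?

0

G2 at fret 12 is G2 + 12 semitones = G3.
The open G3 string is 12 semitones above the open G2, so the same pitch on the G3 string lies at fret 12 − 12 = 0.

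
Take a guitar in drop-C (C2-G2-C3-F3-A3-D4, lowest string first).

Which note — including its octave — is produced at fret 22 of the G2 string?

G2 is MIDI 43. Adding 22 gives 65, which is F4.

F4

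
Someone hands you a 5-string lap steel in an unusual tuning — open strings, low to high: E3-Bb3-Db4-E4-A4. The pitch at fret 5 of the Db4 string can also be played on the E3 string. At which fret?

14

Fret 5 on Db4 is MIDI 61 + 5 = 66 (Gb4). On the E3 string (open MIDI 52), that pitch is 66 − 52 = fret 14.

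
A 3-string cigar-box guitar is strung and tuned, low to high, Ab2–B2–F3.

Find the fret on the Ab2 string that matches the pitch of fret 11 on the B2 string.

B2 at fret 11 is B2 + 11 semitones = Bb3.
The open Ab2 string is 3 semitones below the open B2, so the same pitch on the Ab2 string lies at fret 11 + 3 = 14.

14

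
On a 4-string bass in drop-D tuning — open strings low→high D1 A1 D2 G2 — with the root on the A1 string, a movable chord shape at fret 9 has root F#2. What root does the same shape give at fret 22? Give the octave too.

Moving from fret 9 to fret 22 shifts the root by 13 semitones.
F#2 up 13 semitones is G3.

G3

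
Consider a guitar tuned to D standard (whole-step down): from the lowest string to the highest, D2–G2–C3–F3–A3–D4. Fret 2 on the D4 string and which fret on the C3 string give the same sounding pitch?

Fret 2 on D4 is MIDI 62 + 2 = 64 (E4). On the C3 string (open MIDI 48), that pitch is 64 − 48 = fret 16.

16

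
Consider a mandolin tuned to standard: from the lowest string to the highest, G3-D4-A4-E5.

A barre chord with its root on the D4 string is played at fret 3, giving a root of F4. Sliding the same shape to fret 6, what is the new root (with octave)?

G♯4

Moving from fret 3 to fret 6 shifts the root by 3 semitones.
F4 up 3 semitones is G♯4.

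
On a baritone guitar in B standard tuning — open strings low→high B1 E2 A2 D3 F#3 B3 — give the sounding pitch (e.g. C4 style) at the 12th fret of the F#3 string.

F#4

The open F#3 string plus 12 semitones: F#–G–G#–A–…–E–F–F#.
The walk passes from B into C once, so the octave number goes from 3 to 4.
(Equivalently spelled Gb4.)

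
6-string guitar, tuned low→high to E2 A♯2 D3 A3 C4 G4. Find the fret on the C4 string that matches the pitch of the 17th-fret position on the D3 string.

Fret 17 on D3 is MIDI 50 + 17 = 67 (G4). On the C4 string (open MIDI 60), that pitch is 67 − 60 = fret 7.

7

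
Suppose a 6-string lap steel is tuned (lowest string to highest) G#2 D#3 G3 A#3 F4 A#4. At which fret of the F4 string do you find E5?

11

E5 is 11 semitones above the open F4 (F–F#–G–G#–…–D–D#–E), so it sits at fret 11.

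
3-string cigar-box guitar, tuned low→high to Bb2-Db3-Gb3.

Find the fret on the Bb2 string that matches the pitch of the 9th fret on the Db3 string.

12

Fret 9 on Db3 is MIDI 49 + 9 = 58 (Bb3). On the Bb2 string (open MIDI 46), that pitch is 58 − 46 = fret 12.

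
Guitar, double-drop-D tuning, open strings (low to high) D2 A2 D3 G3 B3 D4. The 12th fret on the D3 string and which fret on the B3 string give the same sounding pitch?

Fret 12 on D3 is MIDI 50 + 12 = 62 (D4). On the B3 string (open MIDI 59), that pitch is 62 − 59 = fret 3.

3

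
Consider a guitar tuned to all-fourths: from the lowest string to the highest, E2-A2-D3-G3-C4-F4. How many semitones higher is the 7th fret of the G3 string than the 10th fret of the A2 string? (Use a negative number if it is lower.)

G3 at fret 7 → D4 (MIDI 62); A2 at fret 10 → G3 (MIDI 55).
62 − 55 = 7, so the two pitches are 7 semitones apart.

7 semitones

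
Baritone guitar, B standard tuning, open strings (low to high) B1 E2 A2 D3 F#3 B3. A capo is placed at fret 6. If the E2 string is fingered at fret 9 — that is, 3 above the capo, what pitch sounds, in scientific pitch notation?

The capo raises the open E2 by 6 semitones to A#2; fretting 3 more gives E2 + 6 + 3 = E2 + 9 semitones = C#3.

C#3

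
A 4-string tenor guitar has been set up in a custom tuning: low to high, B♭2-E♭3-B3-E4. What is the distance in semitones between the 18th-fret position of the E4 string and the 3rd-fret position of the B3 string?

E4 at fret 18 → B♭5 (MIDI 82); B3 at fret 3 → D4 (MIDI 62).
82 − 62 = 20, so the two pitches are 20 semitones apart, with B♭5 the higher.

20 semitones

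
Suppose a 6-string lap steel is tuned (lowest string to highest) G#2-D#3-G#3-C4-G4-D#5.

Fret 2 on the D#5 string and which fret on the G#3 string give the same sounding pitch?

21

Fret 2 on D#5 is MIDI 75 + 2 = 77 (F5). On the G#3 string (open MIDI 56), that pitch is 77 − 56 = fret 21.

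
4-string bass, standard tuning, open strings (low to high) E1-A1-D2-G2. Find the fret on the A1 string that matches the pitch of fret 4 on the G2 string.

G2 at fret 4 is G2 + 4 semitones = B2.
The open A1 string is 10 semitones below the open G2, so the same pitch on the A1 string lies at fret 4 + 10 = 14.

14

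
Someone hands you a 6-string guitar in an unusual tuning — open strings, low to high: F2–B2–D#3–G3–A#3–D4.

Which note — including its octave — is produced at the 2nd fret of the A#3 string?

A#3 is MIDI 58. Adding 2 gives 60, which is C4.

C4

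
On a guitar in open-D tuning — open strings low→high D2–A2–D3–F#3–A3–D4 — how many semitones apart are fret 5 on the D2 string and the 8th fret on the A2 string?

10 semitones

D2 at fret 5 → G2 (MIDI 43); A2 at fret 8 → F3 (MIDI 53).
43 − 53 = -10, so the two pitches are 10 semitones apart, with F3 the higher.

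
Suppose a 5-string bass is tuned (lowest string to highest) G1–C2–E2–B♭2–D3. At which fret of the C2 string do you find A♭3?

20

A♭3 is 20 semitones above the open C2 (C–Db–D–Eb–…–Gb–G–Ab), so it sits at fret 20.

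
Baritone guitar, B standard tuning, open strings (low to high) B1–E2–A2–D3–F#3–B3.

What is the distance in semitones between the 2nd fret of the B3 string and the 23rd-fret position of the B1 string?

B3 at fret 2 → C#4 (MIDI 61); B1 at fret 23 → A#3 (MIDI 58).
61 − 58 = 3, so the two pitches are 3 semitones apart, with C#4 the higher.

3 semitones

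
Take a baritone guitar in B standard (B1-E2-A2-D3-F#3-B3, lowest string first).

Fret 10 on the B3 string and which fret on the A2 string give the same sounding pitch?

24

Fret 10 on B3 is MIDI 59 + 10 = 69 (A4). On the A2 string (open MIDI 45), that pitch is 69 − 45 = fret 24.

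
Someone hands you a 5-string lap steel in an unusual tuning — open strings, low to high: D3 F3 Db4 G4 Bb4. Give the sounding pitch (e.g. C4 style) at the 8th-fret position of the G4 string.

G4 is MIDI 67. Adding 8 gives 75, which is Eb5.

Eb5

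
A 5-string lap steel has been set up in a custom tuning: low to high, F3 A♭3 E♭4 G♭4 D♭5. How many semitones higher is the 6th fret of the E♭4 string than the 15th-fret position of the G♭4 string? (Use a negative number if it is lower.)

E♭4 at fret 6 → A4 (MIDI 69); G♭4 at fret 15 → A5 (MIDI 81).
69 − 81 = -12, so the two pitches are 12 semitones apart.

-12 semitones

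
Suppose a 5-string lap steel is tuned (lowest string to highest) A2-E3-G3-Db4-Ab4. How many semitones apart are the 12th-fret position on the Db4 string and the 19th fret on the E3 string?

2 semitones

Db4 at fret 12 → Db5 (MIDI 73); E3 at fret 19 → B4 (MIDI 71).
73 − 71 = 2, so the two pitches are 2 semitones apart, with Db5 the higher.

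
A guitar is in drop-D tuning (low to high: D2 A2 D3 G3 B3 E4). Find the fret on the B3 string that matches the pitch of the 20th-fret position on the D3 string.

Fret 20 on D3 is MIDI 50 + 20 = 70 (A#4). On the B3 string (open MIDI 59), that pitch is 70 − 59 = fret 11.

11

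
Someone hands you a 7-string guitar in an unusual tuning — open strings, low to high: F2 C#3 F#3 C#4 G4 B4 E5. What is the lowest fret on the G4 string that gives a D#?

8

From G4, count semitones up the chromatic scale until reaching D#: G–G#–A–A#–B–C–C#–D–D# — 8 steps.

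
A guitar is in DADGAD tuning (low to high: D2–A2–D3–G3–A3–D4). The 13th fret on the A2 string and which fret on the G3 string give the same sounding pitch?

3

A2 at fret 13 is A2 + 13 semitones = A♯3.
The open G3 string is 10 semitones above the open A2, so the same pitch on the G3 string lies at fret 13 − 10 = 3.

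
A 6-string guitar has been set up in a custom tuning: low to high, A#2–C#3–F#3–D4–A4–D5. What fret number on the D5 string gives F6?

15

F6 is 15 semitones above the open D5 (D–D#–E–F–…–D#–E–F), so it sits at fret 15.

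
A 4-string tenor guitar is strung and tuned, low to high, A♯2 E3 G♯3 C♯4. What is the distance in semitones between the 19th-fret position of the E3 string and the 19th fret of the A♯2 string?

6 semitones

E3 at fret 19 → B4 (MIDI 71); A♯2 at fret 19 → F4 (MIDI 65).
71 − 65 = 6, so the two pitches are 6 semitones apart, with B4 the higher.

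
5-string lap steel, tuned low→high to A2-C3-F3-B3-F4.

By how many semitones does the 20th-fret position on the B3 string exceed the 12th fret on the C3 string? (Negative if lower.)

B3 at fret 20 → G5 (MIDI 79); C3 at fret 12 → C4 (MIDI 60).
79 − 60 = 19, so the two pitches are 19 semitones apart.

19 semitones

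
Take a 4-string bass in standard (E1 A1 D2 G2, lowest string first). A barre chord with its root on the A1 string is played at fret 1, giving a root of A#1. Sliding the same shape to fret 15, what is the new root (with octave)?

Moving from fret 1 to fret 15 shifts the root by 14 semitones.
A#1 up 14 semitones is C3.

C3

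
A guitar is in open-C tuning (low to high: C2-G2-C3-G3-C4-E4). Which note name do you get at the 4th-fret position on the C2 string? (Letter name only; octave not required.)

E

Each fret is one semitone, so C2 + 4 = E.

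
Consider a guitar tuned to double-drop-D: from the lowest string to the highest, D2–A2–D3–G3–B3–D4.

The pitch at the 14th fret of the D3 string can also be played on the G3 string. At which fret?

9

D3 at fret 14 is D3 + 14 semitones = E4.
The open G3 string is 5 semitones above the open D3, so the same pitch on the G3 string lies at fret 14 − 5 = 9.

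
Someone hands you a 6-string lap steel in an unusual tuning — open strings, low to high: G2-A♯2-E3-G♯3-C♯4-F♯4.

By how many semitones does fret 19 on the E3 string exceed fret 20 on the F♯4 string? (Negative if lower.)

E3 at fret 19 → B4 (MIDI 71); F♯4 at fret 20 → D6 (MIDI 86).
71 − 86 = -15, so the two pitches are 15 semitones apart.

-15 semitones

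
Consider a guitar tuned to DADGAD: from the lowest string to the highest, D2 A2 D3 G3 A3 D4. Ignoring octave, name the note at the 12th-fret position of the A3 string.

A

The open A3 string plus 12 semitones: A–A#–B–C–…–G–G#–A.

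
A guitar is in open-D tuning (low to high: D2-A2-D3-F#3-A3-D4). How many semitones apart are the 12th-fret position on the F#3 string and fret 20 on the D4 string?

16 semitones

F#3 at fret 12 → F#4 (MIDI 66); D4 at fret 20 → A#5 (MIDI 82).
66 − 82 = -16, so the two pitches are 16 semitones apart, with A#5 the higher.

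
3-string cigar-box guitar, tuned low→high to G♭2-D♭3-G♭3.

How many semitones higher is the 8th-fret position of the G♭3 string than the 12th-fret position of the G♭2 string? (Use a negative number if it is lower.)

G♭3 at fret 8 → D4 (MIDI 62); G♭2 at fret 12 → G♭3 (MIDI 54).
62 − 54 = 8, so the two pitches are 8 semitones apart.

8 semitones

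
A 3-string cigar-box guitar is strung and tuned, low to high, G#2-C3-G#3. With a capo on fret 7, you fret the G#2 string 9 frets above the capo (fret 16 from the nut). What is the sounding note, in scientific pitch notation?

The capo raises the open G#2 by 7 semitones to D#3; fretting 9 more gives G#2 + 7 + 9 = G#2 + 16 semitones = C4.

C4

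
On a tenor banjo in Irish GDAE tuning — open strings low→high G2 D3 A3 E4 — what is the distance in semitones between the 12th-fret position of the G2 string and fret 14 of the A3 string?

16 semitones

G2 at fret 12 → G3 (MIDI 55); A3 at fret 14 → B4 (MIDI 71).
55 − 71 = -16, so the two pitches are 16 semitones apart, with B4 the higher.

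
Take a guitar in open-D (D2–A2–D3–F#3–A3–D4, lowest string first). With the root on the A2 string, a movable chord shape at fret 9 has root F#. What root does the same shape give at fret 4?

Moving from fret 9 to fret 4 shifts the root by -5 semitones.
F# down 5 semitones is C#.

C#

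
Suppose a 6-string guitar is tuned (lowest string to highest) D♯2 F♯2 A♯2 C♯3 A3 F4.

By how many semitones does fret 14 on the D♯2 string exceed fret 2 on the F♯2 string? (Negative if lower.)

D♯2 at fret 14 → F3 (MIDI 53); F♯2 at fret 2 → G♯2 (MIDI 44).
53 − 44 = 9, so the two pitches are 9 semitones apart.

9 semitones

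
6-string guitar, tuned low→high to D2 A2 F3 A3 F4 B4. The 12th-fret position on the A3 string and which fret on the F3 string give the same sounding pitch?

A3 at fret 12 is A3 + 12 semitones = A4.
The open F3 string is 4 semitones below the open A3, so the same pitch on the F3 string lies at fret 12 + 4 = 16.

16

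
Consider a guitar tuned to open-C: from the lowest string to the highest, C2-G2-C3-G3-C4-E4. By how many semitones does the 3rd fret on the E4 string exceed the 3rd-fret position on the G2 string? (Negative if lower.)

E4 at fret 3 → G4 (MIDI 67); G2 at fret 3 → A#2 (MIDI 46).
67 − 46 = 21, so the two pitches are 21 semitones apart.

21 semitones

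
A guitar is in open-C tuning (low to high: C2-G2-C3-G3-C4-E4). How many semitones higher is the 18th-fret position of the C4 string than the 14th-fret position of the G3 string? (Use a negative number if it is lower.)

9 semitones

C4 at fret 18 → F#5 (MIDI 78); G3 at fret 14 → A4 (MIDI 69).
78 − 69 = 9, so the two pitches are 9 semitones apart.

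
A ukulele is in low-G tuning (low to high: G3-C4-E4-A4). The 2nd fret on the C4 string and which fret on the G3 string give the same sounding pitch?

7

C4 at fret 2 is C4 + 2 semitones = D4.
The open G3 string is 5 semitones below the open C4, so the same pitch on the G3 string lies at fret 2 + 5 = 7.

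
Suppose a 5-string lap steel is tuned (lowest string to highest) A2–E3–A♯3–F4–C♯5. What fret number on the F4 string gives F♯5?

F♯5 is 13 semitones above the open F4 (F–F#–G–G#–…–E–F–F#), so it sits at fret 13.

13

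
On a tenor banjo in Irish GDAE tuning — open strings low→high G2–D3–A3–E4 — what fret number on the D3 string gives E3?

E3 is 2 semitones above the open D3 (D–D#–E), so it sits at fret 2.

2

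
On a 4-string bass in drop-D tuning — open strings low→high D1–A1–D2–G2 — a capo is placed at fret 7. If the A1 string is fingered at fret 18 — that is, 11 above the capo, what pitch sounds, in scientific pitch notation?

D#3

The capo raises the open A1 by 7 semitones to E2; fretting 11 more gives A1 + 7 + 11 = A1 + 18 semitones = D#3.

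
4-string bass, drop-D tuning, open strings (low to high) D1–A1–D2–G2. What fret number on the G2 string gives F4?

22

F4 is 22 semitones above the open G2 (G–G#–A–A#–…–D#–E–F), so it sits at fret 22.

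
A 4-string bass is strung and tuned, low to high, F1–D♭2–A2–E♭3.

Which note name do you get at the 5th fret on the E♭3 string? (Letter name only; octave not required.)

Each fret is one semitone, so E♭3 + 5 = A♭.
(Equivalently spelled G♯.)

A♭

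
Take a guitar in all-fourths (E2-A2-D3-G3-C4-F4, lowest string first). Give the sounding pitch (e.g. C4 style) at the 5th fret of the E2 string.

A2

Each fret is one semitone, so E2 + 5 = A2.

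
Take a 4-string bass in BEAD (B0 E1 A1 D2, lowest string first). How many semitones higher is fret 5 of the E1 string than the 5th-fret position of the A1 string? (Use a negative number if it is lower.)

E1 at fret 5 → A1 (MIDI 33); A1 at fret 5 → D2 (MIDI 38).
33 − 38 = -5, so the two pitches are 5 semitones apart.

-5 semitones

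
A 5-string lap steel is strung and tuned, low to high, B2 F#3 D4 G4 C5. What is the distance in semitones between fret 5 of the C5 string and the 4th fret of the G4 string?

6 semitones

C5 at fret 5 → F5 (MIDI 77); G4 at fret 4 → B4 (MIDI 71).
77 − 71 = 6, so the two pitches are 6 semitones apart, with F5 the higher.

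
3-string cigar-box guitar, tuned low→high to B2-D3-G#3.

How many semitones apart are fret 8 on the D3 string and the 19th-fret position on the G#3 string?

17 semitones

D3 at fret 8 → A#3 (MIDI 58); G#3 at fret 19 → D#5 (MIDI 75).
58 − 75 = -17, so the two pitches are 17 semitones apart, with D#5 the higher.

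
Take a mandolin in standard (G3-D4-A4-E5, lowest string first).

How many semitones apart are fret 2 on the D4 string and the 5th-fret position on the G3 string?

4 semitones

D4 at fret 2 → E4 (MIDI 64); G3 at fret 5 → C4 (MIDI 60).
64 − 60 = 4, so the two pitches are 4 semitones apart, with E4 the higher.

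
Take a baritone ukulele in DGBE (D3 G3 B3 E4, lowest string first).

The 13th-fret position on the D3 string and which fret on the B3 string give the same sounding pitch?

D3 at fret 13 is D3 + 13 semitones = D#4.
The open B3 string is 9 semitones above the open D3, so the same pitch on the B3 string lies at fret 13 − 9 = 4.

4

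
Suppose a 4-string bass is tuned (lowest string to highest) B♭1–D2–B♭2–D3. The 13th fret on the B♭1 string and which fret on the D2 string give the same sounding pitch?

9

B♭1 at fret 13 is B♭1 + 13 semitones = B2.
The open D2 string is 4 semitones above the open B♭1, so the same pitch on the D2 string lies at fret 13 − 4 = 9.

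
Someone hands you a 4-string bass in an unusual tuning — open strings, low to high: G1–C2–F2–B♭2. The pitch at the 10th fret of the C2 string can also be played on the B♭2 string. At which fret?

Fret 10 on C2 is MIDI 36 + 10 = 46 (B♭2). On the B♭2 string (open MIDI 46), that pitch is 46 − 46 = fret 0.

0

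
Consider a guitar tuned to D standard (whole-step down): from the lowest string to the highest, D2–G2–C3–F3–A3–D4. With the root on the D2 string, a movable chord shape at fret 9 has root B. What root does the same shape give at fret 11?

C#

Moving from fret 9 to fret 11 shifts the root by 2 semitones.
B up 2 semitones is C#.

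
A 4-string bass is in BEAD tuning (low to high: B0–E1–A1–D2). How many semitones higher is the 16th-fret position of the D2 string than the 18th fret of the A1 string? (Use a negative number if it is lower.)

D2 at fret 16 → F♯3 (MIDI 54); A1 at fret 18 → D♯3 (MIDI 51).
54 − 51 = 3, so the two pitches are 3 semitones apart.

3 semitones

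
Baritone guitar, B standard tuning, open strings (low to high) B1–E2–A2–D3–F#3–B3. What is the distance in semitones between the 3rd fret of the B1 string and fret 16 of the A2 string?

23 semitones

B1 at fret 3 → D2 (MIDI 38); A2 at fret 16 → C#4 (MIDI 61).
38 − 61 = -23, so the two pitches are 23 semitones apart, with C#4 the higher.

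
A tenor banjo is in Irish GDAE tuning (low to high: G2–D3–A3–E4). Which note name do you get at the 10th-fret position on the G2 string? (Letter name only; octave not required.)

F

G2 is MIDI 43. Adding 10 gives 53; 53 mod 12 = 5, i.e. F.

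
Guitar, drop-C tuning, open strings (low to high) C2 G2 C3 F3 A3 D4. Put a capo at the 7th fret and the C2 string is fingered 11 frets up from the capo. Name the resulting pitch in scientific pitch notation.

F♯3

The capo raises the open C2 by 7 semitones to G2; fretting 11 more gives C2 + 7 + 11 = C2 + 18 semitones = F♯3.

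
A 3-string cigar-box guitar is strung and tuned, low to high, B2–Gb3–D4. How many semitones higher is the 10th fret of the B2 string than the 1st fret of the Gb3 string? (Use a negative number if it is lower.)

B2 at fret 10 → A3 (MIDI 57); Gb3 at fret 1 → G3 (MIDI 55).
57 − 55 = 2, so the two pitches are 2 semitones apart.

2 semitones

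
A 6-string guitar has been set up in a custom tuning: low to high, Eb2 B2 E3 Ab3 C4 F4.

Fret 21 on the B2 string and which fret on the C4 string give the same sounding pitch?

Fret 21 on B2 is MIDI 47 + 21 = 68 (Ab4). On the C4 string (open MIDI 60), that pitch is 68 − 60 = fret 8.

8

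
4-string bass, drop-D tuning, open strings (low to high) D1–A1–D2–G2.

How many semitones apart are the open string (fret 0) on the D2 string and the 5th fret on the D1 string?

7 semitones

D2 at fret 0 → D2 (MIDI 38); D1 at fret 5 → G1 (MIDI 31).
38 − 31 = 7, so the two pitches are 7 semitones apart, with D2 the higher.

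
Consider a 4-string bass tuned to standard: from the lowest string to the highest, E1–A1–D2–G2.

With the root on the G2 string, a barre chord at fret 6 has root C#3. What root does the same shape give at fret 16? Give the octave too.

Moving from fret 6 to fret 16 shifts the root by 10 semitones.
C#3 up 10 semitones is B3.

B3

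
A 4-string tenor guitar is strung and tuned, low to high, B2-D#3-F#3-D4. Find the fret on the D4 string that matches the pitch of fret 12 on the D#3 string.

D#3 at fret 12 is D#3 + 12 semitones = D#4.
The open D4 string is 11 semitones above the open D#3, so the same pitch on the D4 string lies at fret 12 − 11 = 1.

1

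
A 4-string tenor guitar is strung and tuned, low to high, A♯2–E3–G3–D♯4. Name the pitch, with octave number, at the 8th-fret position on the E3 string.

C4

The open E3 string plus 8 semitones: E–F–F#–G–G#–A–A#–B–C.
The walk passes from B into C once, so the octave number goes from 3 to 4.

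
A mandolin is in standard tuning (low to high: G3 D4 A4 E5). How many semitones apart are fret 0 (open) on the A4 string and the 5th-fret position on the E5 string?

A4 at fret 0 → A4 (MIDI 69); E5 at fret 5 → A5 (MIDI 81).
69 − 81 = -12, so the two pitches are 12 semitones apart, with A5 the higher.

12 semitones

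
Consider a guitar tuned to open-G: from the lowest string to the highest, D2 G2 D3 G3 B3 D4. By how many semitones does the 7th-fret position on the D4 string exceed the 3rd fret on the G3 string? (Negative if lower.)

11 semitones

D4 at fret 7 → A4 (MIDI 69); G3 at fret 3 → A♯3 (MIDI 58).
69 − 58 = 11, so the two pitches are 11 semitones apart.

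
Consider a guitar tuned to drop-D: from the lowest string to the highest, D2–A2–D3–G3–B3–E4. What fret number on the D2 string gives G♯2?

G♯2 is 6 semitones above the open D2 (D–D#–E–F–F#–G–G#), so it sits at fret 6.

6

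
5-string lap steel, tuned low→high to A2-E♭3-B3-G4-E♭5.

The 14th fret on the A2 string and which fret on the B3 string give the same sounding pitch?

0

A2 at fret 14 is A2 + 14 semitones = B3.
The open B3 string is 14 semitones above the open A2, so the same pitch on the B3 string lies at fret 14 − 14 = 0.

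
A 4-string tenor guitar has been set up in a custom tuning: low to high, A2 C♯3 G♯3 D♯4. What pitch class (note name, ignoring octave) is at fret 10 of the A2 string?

A2 is MIDI 45. Adding 10 gives 55; 55 mod 12 = 7, i.e. G.

G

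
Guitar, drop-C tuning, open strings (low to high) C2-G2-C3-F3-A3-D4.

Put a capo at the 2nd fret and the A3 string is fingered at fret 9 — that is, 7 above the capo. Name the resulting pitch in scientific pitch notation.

F♯4

The capo raises the open A3 by 2 semitones to B3; fretting 7 more gives A3 + 2 + 7 = A3 + 9 semitones = F♯4.
(Also written G♭.)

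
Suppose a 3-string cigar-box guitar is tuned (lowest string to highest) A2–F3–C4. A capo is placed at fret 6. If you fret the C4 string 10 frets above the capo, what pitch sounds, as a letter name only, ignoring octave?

E

The capo raises the open C4 by 6 semitones to F#4; fretting 10 more gives C4 + 6 + 10 = C4 + 16 semitones, landing on E.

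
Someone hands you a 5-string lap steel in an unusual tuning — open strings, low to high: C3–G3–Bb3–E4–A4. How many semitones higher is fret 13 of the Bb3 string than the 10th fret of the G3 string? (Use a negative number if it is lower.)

6 semitones

Bb3 at fret 13 → B4 (MIDI 71); G3 at fret 10 → F4 (MIDI 65).
71 − 65 = 6, so the two pitches are 6 semitones apart.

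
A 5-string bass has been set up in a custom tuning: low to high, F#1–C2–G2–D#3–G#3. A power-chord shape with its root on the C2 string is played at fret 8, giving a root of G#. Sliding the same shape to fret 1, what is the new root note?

C#

Moving from fret 8 to fret 1 shifts the root by -7 semitones.
G# down 7 semitones is C#.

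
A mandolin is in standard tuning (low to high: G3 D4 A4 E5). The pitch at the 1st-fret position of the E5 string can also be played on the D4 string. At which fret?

E5 at fret 1 is E5 + 1 semitone = F5.
The open D4 string is 14 semitones below the open E5, so the same pitch on the D4 string lies at fret 1 + 14 = 15.

15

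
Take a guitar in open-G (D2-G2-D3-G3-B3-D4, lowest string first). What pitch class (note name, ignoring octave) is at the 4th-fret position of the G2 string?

G2 is MIDI 43. Adding 4 gives 47; 47 mod 12 = 11, i.e. B.

B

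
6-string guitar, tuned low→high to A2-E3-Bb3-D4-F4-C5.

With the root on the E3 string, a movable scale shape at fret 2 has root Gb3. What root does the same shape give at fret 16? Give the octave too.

Moving from fret 2 to fret 16 shifts the root by 14 semitones.
Gb3 up 14 semitones is Ab4.

Ab4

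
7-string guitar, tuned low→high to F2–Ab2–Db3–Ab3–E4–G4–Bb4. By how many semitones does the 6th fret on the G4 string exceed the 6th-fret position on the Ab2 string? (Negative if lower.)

G4 at fret 6 → Db5 (MIDI 73); Ab2 at fret 6 → D3 (MIDI 50).
73 − 50 = 23, so the two pitches are 23 semitones apart.

23 semitones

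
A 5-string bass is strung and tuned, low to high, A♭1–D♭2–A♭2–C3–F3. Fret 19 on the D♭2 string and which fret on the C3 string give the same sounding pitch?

D♭2 at fret 19 is D♭2 + 19 semitones = A♭3.
The open C3 string is 11 semitones above the open D♭2, so the same pitch on the C3 string lies at fret 19 − 11 = 8.

8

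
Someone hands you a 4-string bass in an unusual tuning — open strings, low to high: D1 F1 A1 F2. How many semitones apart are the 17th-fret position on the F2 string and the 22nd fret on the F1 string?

7 semitones

F2 at fret 17 → A♯3 (MIDI 58); F1 at fret 22 → D♯3 (MIDI 51).
58 − 51 = 7, so the two pitches are 7 semitones apart, with A♯3 the higher.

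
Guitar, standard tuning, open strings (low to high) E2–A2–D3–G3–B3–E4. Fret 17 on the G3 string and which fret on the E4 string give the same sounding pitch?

Fret 17 on G3 is MIDI 55 + 17 = 72 (C5). On the E4 string (open MIDI 64), that pitch is 72 − 64 = fret 8.

8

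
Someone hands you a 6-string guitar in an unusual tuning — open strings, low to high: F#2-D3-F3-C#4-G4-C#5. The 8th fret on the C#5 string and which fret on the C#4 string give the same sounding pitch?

20

C#5 at fret 8 is C#5 + 8 semitones = A5.
The open C#4 string is 12 semitones below the open C#5, so the same pitch on the C#4 string lies at fret 8 + 12 = 20.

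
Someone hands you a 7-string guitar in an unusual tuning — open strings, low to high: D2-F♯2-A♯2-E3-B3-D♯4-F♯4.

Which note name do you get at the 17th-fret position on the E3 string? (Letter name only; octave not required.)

Each fret is one semitone, so E3 + 17 = A.

A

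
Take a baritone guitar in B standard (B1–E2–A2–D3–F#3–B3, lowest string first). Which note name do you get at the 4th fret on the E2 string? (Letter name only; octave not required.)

The open E2 string plus 4 semitones: E–F–F#–G–G#.
(Equivalently spelled Ab.)

G#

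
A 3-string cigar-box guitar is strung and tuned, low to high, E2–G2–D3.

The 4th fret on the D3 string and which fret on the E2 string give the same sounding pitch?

D3 at fret 4 is D3 + 4 semitones = Gb3.
The open E2 string is 10 semitones below the open D3, so the same pitch on the E2 string lies at fret 4 + 10 = 14.

14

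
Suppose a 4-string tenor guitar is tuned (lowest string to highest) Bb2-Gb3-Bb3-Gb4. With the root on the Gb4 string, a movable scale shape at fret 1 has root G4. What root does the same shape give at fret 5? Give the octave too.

B4

Moving from fret 1 to fret 5 shifts the root by 4 semitones.
G4 up 4 semitones is B4.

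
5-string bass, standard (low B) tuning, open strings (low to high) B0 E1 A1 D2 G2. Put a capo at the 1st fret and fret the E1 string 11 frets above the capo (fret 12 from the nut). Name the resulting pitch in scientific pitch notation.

The capo raises the open E1 by 1 semitone to F1; fretting 11 more gives E1 + 1 + 11 = E1 + 12 semitones = E2.

E2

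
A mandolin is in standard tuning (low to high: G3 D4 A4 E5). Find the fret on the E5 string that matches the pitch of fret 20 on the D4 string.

6

Fret 20 on D4 is MIDI 62 + 20 = 82 (A#5). On the E5 string (open MIDI 76), that pitch is 82 − 76 = fret 6.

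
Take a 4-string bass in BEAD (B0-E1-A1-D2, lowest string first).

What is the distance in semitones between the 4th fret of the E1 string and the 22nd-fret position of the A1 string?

E1 at fret 4 → G#1 (MIDI 32); A1 at fret 22 → G3 (MIDI 55).
32 − 55 = -23, so the two pitches are 23 semitones apart, with G3 the higher.

23 semitones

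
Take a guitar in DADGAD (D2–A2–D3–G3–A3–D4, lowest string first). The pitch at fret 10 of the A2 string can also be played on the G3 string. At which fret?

0

A2 at fret 10 is A2 + 10 semitones = G3.
The open G3 string is 10 semitones above the open A2, so the same pitch on the G3 string lies at fret 10 − 10 = 0.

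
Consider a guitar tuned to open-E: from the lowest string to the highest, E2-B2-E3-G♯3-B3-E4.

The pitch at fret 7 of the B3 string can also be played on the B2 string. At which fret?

19

Fret 7 on B3 is MIDI 59 + 7 = 66 (F♯4). On the B2 string (open MIDI 47), that pitch is 66 − 47 = fret 19.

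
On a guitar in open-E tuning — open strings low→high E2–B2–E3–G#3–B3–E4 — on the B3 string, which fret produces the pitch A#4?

11

A#4 is 11 semitones above the open B3 (B–C–C#–D–…–G#–A–A#), so it sits at fret 11.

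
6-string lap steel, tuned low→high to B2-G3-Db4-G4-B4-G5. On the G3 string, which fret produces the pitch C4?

5

C4 is 5 semitones above the open G3 (G–Ab–A–Bb–B–C), so it sits at fret 5.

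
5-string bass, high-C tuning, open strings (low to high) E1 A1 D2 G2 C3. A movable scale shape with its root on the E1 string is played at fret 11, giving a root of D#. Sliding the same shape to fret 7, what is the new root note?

B

Moving from fret 11 to fret 7 shifts the root by -4 semitones.
D# down 4 semitones is B.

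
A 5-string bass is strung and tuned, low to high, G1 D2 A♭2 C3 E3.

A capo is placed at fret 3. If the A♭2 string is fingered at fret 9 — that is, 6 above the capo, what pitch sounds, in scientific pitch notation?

F3

The capo raises the open A♭2 by 3 semitones to B2; fretting 6 more gives A♭2 + 3 + 6 = A♭2 + 9 semitones = F3.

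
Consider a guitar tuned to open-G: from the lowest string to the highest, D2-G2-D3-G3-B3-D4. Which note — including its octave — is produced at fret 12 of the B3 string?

B4

B3 is MIDI 59. Adding 12 gives 71, which is B4.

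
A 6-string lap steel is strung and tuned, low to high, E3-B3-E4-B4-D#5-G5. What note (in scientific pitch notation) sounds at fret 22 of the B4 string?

Each fret is one semitone, so B4 + 22 = A6.

A6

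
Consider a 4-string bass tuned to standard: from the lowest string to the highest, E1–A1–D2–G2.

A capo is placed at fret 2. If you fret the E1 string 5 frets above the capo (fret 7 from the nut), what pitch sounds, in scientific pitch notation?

B1

The capo raises the open E1 by 2 semitones to F♯1; fretting 5 more gives E1 + 2 + 5 = E1 + 7 semitones = B1.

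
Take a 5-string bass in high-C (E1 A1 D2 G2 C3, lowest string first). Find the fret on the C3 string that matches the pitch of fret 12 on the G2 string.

G2 at fret 12 is G2 + 12 semitones = G3.
The open C3 string is 5 semitones above the open G2, so the same pitch on the C3 string lies at fret 12 − 5 = 7.

7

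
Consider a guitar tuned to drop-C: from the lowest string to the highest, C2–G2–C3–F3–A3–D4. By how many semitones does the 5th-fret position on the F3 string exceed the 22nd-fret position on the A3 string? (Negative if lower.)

-21 semitones

F3 at fret 5 → A#3 (MIDI 58); A3 at fret 22 → G5 (MIDI 79).
58 − 79 = -21, so the two pitches are 21 semitones apart.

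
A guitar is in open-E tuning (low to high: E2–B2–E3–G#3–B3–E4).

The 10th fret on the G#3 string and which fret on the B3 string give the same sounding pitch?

G#3 at fret 10 is G#3 + 10 semitones = F#4.
The open B3 string is 3 semitones above the open G#3, so the same pitch on the B3 string lies at fret 10 − 3 = 7.

7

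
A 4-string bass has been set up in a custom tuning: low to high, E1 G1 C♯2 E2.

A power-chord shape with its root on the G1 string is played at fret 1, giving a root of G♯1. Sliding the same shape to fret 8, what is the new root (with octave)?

Moving from fret 1 to fret 8 shifts the root by 7 semitones.
G♯1 up 7 semitones is D♯2.

D♯2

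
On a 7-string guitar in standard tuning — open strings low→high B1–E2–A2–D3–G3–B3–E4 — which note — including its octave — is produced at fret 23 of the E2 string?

Each fret is one semitone, so E2 + 23 = D#4.
(Equivalently spelled Eb4.)

D#4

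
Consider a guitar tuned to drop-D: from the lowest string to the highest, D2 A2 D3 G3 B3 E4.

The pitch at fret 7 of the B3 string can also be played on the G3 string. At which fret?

11

B3 at fret 7 is B3 + 7 semitones = F♯4.
The open G3 string is 4 semitones below the open B3, so the same pitch on the G3 string lies at fret 7 + 4 = 11.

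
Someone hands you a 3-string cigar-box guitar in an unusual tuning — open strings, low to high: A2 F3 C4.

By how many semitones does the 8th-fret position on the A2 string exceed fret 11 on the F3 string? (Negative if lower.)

-11 semitones

A2 at fret 8 → F3 (MIDI 53); F3 at fret 11 → E4 (MIDI 64).
53 − 64 = -11, so the two pitches are 11 semitones apart.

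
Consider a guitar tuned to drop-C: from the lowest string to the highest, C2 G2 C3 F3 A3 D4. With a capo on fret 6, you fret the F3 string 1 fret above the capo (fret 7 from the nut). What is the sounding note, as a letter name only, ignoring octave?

C

The capo raises the open F3 by 6 semitones to B3; fretting 1 more gives F3 + 6 + 1 = F3 + 7 semitones, landing on C.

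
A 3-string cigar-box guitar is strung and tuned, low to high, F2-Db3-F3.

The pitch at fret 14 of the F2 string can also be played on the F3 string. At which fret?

F2 at fret 14 is F2 + 14 semitones = G3.
The open F3 string is 12 semitones above the open F2, so the same pitch on the F3 string lies at fret 14 − 12 = 2.

2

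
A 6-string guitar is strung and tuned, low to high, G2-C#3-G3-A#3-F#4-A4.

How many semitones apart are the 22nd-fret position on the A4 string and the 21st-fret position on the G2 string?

27 semitones

A4 at fret 22 → G6 (MIDI 91); G2 at fret 21 → E4 (MIDI 64).
91 − 64 = 27, so the two pitches are 27 semitones apart, with G6 the higher.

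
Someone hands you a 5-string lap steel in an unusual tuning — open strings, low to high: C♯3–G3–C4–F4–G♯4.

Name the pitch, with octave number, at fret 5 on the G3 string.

C4

Each fret is one semitone, so G3 + 5 = C4.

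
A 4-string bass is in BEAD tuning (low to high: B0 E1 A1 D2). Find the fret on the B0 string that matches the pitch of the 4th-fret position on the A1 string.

14

Fret 4 on A1 is MIDI 33 + 4 = 37 (C♯2). On the B0 string (open MIDI 23), that pitch is 37 − 23 = fret 14.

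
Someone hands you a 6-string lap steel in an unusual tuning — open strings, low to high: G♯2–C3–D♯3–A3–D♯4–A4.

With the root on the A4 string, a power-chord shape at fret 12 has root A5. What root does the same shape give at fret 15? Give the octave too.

C6

Moving from fret 12 to fret 15 shifts the root by 3 semitones.
A5 up 3 semitones is C6.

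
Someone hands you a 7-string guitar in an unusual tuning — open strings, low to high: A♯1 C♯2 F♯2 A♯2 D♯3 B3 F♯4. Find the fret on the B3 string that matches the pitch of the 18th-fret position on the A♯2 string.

5

Fret 18 on A♯2 is MIDI 46 + 18 = 64 (E4). On the B3 string (open MIDI 59), that pitch is 64 − 59 = fret 5.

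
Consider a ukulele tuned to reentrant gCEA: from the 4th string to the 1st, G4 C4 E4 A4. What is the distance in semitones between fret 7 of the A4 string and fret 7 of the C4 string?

A4 at fret 7 → E5 (MIDI 76); C4 at fret 7 → G4 (MIDI 67).
76 − 67 = 9, so the two pitches are 9 semitones apart, with E5 the higher.

9 semitones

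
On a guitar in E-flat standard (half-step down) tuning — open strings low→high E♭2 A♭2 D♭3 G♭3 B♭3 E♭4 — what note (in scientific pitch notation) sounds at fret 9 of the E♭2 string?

Each fret is one semitone, so E♭2 + 9 = C3.

C3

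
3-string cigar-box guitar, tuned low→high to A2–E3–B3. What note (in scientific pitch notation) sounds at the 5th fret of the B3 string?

The open B3 string plus 5 semitones: B–C–C#–D–D#–E.
The walk passes from B into C once, so the octave number goes from 3 to 4.

E4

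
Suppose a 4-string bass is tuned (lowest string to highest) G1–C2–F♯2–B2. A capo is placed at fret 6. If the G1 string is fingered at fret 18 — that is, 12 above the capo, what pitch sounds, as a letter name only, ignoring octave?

C♯

The capo raises the open G1 by 6 semitones to C♯2; fretting 12 more gives G1 + 6 + 12 = G1 + 18 semitones, landing on C♯.
(Also written D♭.)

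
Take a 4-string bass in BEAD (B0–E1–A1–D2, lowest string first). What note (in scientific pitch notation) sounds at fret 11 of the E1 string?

D#2

E1 is MIDI 28. Adding 11 gives 39, which is D#2.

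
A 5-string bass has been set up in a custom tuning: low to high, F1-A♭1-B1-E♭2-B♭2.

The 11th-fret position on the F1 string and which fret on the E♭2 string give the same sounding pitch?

F1 at fret 11 is F1 + 11 semitones = E2.
The open E♭2 string is 10 semitones above the open F1, so the same pitch on the E♭2 string lies at fret 11 − 10 = 1.

1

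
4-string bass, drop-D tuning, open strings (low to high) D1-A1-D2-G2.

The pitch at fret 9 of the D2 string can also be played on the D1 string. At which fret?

Fret 9 on D2 is MIDI 38 + 9 = 47 (B2). On the D1 string (open MIDI 26), that pitch is 47 − 26 = fret 21.

21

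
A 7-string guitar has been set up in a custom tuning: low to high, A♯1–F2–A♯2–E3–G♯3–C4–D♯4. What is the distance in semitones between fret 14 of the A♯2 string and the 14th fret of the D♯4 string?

17 semitones

A♯2 at fret 14 → C4 (MIDI 60); D♯4 at fret 14 → F5 (MIDI 77).
60 − 77 = -17, so the two pitches are 17 semitones apart, with F5 the higher.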